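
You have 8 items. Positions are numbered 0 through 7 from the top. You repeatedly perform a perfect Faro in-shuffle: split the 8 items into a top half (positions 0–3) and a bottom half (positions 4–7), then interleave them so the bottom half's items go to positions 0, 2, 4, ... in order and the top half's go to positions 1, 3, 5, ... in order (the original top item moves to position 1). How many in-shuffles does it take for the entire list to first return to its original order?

6

The in-shuffle permutes the 8 positions with cycle lengths [2, 6].
Every item is home exactly when every cycle has completed a whole number of laps, i.e. after lcm(2, 6) = 6 in-shuffles.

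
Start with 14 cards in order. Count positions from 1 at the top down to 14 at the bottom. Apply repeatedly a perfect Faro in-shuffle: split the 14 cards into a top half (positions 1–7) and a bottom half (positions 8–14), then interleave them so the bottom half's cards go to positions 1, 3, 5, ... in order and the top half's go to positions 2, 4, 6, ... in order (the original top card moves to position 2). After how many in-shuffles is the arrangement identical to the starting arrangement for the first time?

The in-shuffle permutes the 14 positions with cycle lengths [2, 4, 4, 4].
Every card is home exactly when every cycle has completed a whole number of laps, i.e. after lcm(2, 4) = 4 in-shuffles.

4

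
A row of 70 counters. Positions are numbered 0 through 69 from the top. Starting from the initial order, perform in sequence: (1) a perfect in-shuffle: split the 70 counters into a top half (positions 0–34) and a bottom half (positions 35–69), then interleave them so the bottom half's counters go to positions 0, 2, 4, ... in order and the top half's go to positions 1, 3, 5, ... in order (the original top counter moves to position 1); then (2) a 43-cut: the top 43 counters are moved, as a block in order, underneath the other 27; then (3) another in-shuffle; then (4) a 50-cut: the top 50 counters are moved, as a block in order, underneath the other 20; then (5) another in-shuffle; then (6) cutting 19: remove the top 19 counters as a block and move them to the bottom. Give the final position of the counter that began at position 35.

Track the counter from position 35 forward through each operation:
  after op 1 (in-shuffle): 35 → 0
  after op 2 (cut 43): 0 → 27
  after op 3 (in-shuffle): 27 → 55
  after op 4 (cut 50): 55 → 5
  after op 5 (in-shuffle): 5 → 11
  after op 6 (cut 19): 11 → 62

62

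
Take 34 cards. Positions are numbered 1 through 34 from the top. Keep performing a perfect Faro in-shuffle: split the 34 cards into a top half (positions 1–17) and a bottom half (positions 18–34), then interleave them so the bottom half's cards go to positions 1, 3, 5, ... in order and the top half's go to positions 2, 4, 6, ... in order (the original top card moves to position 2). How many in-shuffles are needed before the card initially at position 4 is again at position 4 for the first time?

Follow position 4 under repeated in-shuffles:
4 → 8 → 16 → 32 → 29 → 23 → 11 → 22 → 9 → 18 → 1 → 2 → 4
It first returns after 12 in-shuffles.

12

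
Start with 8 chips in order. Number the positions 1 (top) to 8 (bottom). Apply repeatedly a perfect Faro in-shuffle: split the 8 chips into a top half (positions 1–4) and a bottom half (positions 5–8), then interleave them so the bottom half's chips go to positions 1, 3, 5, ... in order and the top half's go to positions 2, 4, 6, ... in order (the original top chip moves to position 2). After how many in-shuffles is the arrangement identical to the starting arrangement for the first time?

The in-shuffle permutes the 8 positions with cycle lengths [2, 6].
Every chip is home exactly when every cycle has completed a whole number of laps, i.e. after lcm(2, 6) = 6 in-shuffles.

6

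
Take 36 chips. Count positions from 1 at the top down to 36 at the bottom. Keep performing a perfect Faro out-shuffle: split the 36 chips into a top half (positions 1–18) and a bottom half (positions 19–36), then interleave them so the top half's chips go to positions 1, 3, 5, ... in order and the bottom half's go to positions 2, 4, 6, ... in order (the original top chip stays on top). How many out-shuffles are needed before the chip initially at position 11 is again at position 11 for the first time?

Follow position 11 under repeated out-shuffles:
11 → 21 → 6 → 11
It first returns after 3 out-shuffles.

3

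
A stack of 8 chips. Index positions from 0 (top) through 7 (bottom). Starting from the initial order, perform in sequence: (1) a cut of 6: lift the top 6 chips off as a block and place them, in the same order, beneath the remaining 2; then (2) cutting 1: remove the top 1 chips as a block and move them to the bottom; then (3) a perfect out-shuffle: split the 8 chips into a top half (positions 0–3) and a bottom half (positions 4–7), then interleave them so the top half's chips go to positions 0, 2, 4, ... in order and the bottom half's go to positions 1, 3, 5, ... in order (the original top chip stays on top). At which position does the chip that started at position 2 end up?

6

Track the chip from position 2 forward through each operation:
  after op 1 (cut 6): 2 → 4
  after op 2 (cut 1): 4 → 3
  after op 3 (out-shuffle): 3 → 6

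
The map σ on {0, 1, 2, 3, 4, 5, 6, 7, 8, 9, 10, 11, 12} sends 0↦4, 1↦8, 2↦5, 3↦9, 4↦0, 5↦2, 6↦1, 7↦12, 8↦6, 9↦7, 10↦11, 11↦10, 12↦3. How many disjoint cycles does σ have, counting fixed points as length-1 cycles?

5

Cycle decomposition: (0 4) (1 8 6) (2 5) (3 9 7 12) (10 11).
5 cycles.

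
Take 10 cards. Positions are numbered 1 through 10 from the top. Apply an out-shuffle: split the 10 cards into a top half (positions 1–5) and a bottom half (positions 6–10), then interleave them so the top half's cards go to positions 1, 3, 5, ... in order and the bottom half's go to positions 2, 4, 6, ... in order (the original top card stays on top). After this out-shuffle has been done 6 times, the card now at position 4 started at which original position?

Work backwards from position 4, undoing one out-shuffle at a time:
4 ← 7 ← 4 ← 7 ← 4 ← 7 ← 4
So the card now at position 4 started at position 4.

4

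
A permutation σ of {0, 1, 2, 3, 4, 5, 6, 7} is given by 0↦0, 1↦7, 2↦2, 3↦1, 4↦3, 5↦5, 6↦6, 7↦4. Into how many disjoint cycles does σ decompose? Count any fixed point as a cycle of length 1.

5

Cycle decomposition: (0) (1 7 4 3) (2) (5) (6).
5 cycles.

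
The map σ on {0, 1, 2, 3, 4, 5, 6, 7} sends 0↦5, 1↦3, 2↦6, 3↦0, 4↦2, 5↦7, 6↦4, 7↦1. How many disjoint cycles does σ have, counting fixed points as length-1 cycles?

Cycle decomposition: (0 5 7 1 3) (2 6 4).
2 cycles.

2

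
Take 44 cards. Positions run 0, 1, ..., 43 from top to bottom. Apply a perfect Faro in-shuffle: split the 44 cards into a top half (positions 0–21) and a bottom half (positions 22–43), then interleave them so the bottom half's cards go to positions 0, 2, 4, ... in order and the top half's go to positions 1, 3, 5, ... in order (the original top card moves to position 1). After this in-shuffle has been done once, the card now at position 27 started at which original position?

Work backwards from position 27, undoing one in-shuffle at a time:
27 ← 13
So the card now at position 27 started at position 13.

13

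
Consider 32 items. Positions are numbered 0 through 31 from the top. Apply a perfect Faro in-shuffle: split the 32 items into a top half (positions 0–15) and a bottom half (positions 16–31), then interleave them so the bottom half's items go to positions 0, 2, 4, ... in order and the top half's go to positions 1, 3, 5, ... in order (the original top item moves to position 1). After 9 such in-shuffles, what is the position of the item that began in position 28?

30

Track the item's position through each in-shuffle:
28 → 24 → 16 → 0 → 1 → 3 → 7 → 15 → 31 → 30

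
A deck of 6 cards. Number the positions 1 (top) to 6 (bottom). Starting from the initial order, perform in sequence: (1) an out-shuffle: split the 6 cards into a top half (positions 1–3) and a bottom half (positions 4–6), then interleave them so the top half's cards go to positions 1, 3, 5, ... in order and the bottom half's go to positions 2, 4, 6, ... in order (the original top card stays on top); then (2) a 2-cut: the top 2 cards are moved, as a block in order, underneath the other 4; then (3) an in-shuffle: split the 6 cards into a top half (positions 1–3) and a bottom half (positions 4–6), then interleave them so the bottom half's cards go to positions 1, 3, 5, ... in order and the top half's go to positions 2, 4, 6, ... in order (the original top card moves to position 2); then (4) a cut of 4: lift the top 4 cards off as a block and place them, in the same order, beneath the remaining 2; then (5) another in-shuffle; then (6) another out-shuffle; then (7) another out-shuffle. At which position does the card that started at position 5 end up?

2

Track the card from position 5 forward through each operation:
  after op 1 (out-shuffle): 5 → 4
  after op 2 (cut 2): 4 → 2
  after op 3 (in-shuffle): 2 → 4
  after op 4 (cut 4): 4 → 6
  after op 5 (in-shuffle): 6 → 5
  after op 6 (out-shuffle): 5 → 4
  after op 7 (out-shuffle): 4 → 2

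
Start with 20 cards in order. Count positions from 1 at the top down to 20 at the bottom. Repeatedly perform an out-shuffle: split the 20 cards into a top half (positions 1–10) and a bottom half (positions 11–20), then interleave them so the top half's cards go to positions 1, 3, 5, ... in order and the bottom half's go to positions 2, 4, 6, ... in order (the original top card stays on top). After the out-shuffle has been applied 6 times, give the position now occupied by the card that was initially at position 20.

Position 20 is a fixed point of every out-shuffle, so the card never moves.

20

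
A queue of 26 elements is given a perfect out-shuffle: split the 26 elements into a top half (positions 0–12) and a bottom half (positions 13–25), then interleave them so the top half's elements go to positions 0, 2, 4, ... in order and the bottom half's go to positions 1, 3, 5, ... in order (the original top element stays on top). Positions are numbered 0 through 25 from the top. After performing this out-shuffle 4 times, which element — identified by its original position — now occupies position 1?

11

Work backwards from position 1, undoing one out-shuffle at a time:
1 ← 13 ← 19 ← 22 ← 11
So the element now at position 1 started at position 11.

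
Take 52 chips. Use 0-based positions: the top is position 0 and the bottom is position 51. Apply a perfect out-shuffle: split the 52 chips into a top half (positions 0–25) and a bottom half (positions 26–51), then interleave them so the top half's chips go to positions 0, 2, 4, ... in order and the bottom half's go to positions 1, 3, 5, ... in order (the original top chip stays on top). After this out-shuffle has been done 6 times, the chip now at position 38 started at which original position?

Work backwards from position 38, undoing one out-shuffle at a time:
38 ← 19 ← 35 ← 43 ← 47 ← 49 ← 50
So the chip now at position 38 started at position 50.

50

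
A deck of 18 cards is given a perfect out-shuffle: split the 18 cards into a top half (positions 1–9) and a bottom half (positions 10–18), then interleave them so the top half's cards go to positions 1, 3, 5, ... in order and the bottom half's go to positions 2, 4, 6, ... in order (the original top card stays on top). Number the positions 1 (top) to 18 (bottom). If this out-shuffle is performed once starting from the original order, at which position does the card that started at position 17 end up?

16

Track the card's position through each out-shuffle:
17 → 16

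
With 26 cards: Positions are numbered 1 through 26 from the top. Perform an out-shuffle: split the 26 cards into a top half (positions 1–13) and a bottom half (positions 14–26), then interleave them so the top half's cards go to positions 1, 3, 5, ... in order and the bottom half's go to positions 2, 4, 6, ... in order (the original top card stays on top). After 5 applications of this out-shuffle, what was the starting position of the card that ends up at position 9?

Work backwards from position 9, undoing one out-shuffle at a time:
9 ← 5 ← 3 ← 2 ← 14 ← 20
So the card now at position 9 started at position 20.

20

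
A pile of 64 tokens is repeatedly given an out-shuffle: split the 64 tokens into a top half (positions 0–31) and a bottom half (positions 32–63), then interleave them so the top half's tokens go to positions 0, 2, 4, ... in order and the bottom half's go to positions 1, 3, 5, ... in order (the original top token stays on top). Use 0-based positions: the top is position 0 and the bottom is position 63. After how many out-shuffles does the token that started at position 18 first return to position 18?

Follow position 18 under repeated out-shuffles:
18 → 36 → 9 → 18
It first returns after 3 out-shuffles.

3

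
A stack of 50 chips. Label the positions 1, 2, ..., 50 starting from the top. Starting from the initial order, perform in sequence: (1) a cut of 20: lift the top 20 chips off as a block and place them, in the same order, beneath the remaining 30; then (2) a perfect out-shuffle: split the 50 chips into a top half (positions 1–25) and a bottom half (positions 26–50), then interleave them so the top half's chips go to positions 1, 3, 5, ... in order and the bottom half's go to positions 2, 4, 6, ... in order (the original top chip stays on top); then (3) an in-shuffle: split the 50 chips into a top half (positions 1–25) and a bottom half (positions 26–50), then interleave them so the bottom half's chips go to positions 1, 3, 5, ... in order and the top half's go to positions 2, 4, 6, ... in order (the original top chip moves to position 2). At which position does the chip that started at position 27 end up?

26

Track the chip from position 27 forward through each operation:
  after op 1 (cut 20): 27 → 7
  after op 2 (out-shuffle): 7 → 13
  after op 3 (in-shuffle): 13 → 26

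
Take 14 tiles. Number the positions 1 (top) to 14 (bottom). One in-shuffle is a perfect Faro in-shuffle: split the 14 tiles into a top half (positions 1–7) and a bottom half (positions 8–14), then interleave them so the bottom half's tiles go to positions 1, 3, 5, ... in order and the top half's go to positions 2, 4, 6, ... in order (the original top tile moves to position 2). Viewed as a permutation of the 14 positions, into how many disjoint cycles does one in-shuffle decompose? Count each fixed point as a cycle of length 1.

Trace each unvisited position around until it returns:
(1 2 4 8) (3 6 12 9) (5 10) (7 14 13 11)
4 cycles in total.

4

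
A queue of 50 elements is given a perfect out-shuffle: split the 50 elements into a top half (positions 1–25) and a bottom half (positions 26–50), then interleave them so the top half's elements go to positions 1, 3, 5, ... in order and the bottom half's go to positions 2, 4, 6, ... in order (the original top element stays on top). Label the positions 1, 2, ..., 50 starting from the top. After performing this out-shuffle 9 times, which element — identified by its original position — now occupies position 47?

12

Work backwards from position 47, undoing one out-shuffle at a time:
47 ← 24 ← 37 ← 19 ← 10 ← 30 ← 40 ← 45 ← 23 ← 12
So the element now at position 47 started at position 12.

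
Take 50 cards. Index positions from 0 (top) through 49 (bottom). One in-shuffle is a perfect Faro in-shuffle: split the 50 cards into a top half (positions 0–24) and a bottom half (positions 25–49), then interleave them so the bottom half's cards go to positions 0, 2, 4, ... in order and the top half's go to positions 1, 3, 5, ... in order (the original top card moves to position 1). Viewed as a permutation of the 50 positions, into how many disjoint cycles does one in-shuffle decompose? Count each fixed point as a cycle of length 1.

7

Trace each unvisited position around until it returns:
(0 1 3 7 15 31 12 25) (2 5 11 23 47 44 38 26) (4 9 19 39 28 6 13 27) (8 17 35 20 41 32 14 29) (10 21 43 36 22 45 40 30) (16 33) (18 37 24 49 48 46 42 34)
7 cycles in total.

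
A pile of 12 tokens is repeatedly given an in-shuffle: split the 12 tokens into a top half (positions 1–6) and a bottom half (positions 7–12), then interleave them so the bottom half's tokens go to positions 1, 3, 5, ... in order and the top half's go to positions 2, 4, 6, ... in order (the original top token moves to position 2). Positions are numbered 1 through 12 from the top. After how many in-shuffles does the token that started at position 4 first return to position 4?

Follow position 4 under repeated in-shuffles:
4 → 8 → 3 → 6 → 12 → 11 → 9 → 5 → 10 → 7 → 1 → 2 → 4
It first returns after 12 in-shuffles.

12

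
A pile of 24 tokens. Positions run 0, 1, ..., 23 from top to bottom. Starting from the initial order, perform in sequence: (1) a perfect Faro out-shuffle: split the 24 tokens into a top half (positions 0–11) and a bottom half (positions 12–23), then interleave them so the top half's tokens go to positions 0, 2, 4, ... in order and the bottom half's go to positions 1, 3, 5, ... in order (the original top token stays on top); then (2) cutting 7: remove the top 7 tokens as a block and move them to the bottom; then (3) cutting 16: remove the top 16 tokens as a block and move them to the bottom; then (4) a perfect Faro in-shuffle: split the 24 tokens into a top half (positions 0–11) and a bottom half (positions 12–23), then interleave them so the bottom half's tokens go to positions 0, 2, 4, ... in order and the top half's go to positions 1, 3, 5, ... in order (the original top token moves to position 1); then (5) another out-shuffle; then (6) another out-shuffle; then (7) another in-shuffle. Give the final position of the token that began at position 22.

23

Track the token from position 22 forward through each operation:
  after op 1 (out-shuffle): 22 → 21
  after op 2 (cut 7): 21 → 14
  after op 3 (cut 16): 14 → 22
  after op 4 (in-shuffle): 22 → 20
  after op 5 (out-shuffle): 20 → 17
  after op 6 (out-shuffle): 17 → 11
  after op 7 (in-shuffle): 11 → 23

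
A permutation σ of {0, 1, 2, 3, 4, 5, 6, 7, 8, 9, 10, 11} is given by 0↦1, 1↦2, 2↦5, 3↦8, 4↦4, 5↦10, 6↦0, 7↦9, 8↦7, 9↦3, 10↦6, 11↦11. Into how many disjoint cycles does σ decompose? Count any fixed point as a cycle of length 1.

Cycle decomposition: (0 1 2 5 10 6) (3 8 7 9) (4) (11).
4 cycles.

4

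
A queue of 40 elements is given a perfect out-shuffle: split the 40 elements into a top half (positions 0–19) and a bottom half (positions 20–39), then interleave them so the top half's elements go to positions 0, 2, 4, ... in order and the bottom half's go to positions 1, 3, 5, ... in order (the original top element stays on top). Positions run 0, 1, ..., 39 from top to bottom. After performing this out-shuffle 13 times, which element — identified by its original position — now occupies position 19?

29

Work backwards from position 19, undoing one out-shuffle at a time:
19 ← 29 ← 34 ← 17 ← 28 ← ... ← 29 (13 steps).
So the element now at position 19 started at position 29.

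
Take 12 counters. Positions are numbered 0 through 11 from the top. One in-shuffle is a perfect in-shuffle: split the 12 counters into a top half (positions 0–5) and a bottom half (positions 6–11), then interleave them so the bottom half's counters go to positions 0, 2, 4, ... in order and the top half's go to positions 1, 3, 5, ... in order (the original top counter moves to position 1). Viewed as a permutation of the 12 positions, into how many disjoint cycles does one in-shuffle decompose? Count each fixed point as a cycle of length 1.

1

Trace each unvisited position around until it returns:
(0 1 3 7 2 5 ... len 12)
1 cycle in total.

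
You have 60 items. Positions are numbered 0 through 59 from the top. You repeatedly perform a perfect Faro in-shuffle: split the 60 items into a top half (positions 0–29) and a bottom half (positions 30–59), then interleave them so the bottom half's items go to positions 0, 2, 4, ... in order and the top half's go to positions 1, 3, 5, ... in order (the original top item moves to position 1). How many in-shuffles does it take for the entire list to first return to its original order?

The in-shuffle permutes the 60 positions with cycle lengths [60].
Every item is home exactly when every cycle has completed a whole number of laps, i.e. after lcm(60) = 60 in-shuffles.

60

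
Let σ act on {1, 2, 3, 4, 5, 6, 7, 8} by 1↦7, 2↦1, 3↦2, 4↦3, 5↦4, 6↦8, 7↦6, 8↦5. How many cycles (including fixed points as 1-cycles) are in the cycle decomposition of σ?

Cycle decomposition: (1 7 6 8 5 4 3 2).
1 cycle.

1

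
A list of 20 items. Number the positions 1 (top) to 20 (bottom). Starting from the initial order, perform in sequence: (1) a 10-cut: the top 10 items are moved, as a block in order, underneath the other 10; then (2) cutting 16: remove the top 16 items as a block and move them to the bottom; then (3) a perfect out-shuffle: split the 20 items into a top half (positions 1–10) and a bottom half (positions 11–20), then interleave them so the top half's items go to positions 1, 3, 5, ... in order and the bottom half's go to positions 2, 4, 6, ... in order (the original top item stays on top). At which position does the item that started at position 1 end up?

10

Track the item from position 1 forward through each operation:
  after op 1 (cut 10): 1 → 11
  after op 2 (cut 16): 11 → 15
  after op 3 (out-shuffle): 15 → 10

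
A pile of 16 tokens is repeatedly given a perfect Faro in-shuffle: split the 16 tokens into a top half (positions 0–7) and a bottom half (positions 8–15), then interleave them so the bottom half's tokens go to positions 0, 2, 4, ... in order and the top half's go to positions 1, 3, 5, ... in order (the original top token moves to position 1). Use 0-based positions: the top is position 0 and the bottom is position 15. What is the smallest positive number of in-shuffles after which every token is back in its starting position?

The in-shuffle permutes the 16 positions with cycle lengths [8, 8].
Every token is home exactly when every cycle has completed a whole number of laps, i.e. after lcm(8) = 8 in-shuffles.

8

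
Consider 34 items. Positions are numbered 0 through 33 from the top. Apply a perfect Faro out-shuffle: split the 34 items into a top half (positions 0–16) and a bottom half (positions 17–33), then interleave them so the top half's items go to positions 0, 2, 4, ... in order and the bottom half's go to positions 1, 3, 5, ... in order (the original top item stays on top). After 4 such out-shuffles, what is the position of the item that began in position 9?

Track the item's position through each out-shuffle:
9 → 18 → 3 → 6 → 12

12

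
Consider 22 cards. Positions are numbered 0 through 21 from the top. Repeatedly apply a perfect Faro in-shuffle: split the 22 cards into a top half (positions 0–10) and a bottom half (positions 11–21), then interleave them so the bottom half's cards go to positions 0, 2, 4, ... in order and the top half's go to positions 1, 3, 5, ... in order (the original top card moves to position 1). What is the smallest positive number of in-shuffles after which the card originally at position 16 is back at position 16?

Follow position 16 under repeated in-shuffles:
16 → 10 → 21 → 20 → 18 → 14 → 6 → 13 → 4 → 9 → 19 → 16
It first returns after 11 in-shuffles.

11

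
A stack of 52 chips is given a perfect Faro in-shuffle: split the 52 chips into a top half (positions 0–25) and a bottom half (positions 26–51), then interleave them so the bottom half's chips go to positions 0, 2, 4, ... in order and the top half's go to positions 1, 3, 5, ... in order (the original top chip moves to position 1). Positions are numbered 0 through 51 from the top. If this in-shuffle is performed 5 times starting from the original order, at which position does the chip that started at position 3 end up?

21

Track the chip's position through each in-shuffle:
3 → 7 → 15 → 31 → 10 → 21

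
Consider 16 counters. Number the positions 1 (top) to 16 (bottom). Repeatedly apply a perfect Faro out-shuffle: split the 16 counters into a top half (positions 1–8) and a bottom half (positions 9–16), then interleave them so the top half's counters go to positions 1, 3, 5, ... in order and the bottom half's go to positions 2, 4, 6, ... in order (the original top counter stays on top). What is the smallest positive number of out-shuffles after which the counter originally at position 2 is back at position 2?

Follow position 2 under repeated out-shuffles:
2 → 3 → 5 → 9 → 2
It first returns after 4 out-shuffles.

4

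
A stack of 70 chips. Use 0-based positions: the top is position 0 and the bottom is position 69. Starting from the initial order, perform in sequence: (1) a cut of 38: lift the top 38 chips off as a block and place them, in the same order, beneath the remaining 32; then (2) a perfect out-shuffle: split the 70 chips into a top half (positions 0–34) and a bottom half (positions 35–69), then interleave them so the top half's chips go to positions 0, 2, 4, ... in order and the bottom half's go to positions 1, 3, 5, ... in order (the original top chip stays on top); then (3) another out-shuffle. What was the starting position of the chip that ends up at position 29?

27

Undo the operations in reverse order, starting from position 29:
  undo op 3 (out-shuffle, from bottom half): 29 ← 49
  undo op 2 (out-shuffle, from bottom half): 49 ← 59
  undo op 1 (cut 38): 59 ← 27
So the chip at position 29 came from original position 27.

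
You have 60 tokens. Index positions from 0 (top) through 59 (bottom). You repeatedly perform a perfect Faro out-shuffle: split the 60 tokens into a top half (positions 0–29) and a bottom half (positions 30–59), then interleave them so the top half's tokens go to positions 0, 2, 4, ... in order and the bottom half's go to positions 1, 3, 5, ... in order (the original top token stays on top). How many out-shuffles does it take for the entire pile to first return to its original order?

58

The out-shuffle permutes the 60 positions with cycle lengths [1, 1, 58].
Every token is home exactly when every cycle has completed a whole number of laps, i.e. after lcm(1, 58) = 58 out-shuffles.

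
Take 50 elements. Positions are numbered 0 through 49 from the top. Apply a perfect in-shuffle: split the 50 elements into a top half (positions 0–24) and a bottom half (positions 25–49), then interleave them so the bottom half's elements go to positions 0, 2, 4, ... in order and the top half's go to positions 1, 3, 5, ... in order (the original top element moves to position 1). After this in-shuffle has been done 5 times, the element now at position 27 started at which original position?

19

Work backwards from position 27, undoing one in-shuffle at a time:
27 ← 13 ← 6 ← 28 ← 39 ← 19
So the element now at position 27 started at position 19.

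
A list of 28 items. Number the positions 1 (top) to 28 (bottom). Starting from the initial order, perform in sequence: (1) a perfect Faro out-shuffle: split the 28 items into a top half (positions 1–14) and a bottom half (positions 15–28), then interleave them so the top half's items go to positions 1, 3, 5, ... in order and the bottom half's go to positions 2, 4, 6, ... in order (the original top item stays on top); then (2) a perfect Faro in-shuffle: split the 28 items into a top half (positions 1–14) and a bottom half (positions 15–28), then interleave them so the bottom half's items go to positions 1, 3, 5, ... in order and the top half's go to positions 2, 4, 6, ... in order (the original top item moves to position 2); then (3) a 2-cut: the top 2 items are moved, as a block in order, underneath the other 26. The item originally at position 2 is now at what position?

4

Track the item from position 2 forward through each operation:
  after op 1 (out-shuffle): 2 → 3
  after op 2 (in-shuffle): 3 → 6
  after op 3 (cut 2): 6 → 4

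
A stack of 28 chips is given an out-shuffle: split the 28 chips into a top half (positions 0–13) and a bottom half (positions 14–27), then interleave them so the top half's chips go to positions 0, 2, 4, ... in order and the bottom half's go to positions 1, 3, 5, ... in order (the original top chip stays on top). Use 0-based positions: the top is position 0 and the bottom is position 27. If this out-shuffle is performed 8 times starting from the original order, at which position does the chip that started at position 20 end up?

Track the chip's position through each out-shuffle:
20 → 13 → 26 → 25 → 23 → 19 → 11 → 22 → 17

17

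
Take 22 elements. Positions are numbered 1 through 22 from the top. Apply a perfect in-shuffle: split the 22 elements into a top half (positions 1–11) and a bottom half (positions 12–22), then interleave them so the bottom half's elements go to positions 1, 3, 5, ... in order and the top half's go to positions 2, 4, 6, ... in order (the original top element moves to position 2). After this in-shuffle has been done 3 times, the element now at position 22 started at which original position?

20

Work backwards from position 22, undoing one in-shuffle at a time:
22 ← 11 ← 17 ← 20
So the element now at position 22 started at position 20.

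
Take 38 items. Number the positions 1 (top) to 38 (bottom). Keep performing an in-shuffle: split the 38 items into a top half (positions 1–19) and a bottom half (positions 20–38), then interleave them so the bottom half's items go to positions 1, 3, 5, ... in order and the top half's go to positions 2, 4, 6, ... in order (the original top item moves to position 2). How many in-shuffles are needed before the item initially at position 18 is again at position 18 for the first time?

Follow position 18 under repeated in-shuffles:
18 → 36 → 33 → 27 → 15 → 30 → 21 → 3 → 6 → 12 → 24 → 9 → 18
It first returns after 12 in-shuffles.

12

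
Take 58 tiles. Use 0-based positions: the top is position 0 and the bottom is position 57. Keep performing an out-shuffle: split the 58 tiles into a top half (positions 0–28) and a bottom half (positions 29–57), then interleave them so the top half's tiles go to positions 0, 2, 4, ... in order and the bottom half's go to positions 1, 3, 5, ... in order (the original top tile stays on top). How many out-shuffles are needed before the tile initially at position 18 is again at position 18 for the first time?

Follow position 18 under repeated out-shuffles:
18 → 36 → 15 → 30 → 3 → 6 → 12 → 24 → 48 → 39 → 21 → 42 → 27 → 54 → 51 → 45 → 33 → 9 → 18
It first returns after 18 out-shuffles.

18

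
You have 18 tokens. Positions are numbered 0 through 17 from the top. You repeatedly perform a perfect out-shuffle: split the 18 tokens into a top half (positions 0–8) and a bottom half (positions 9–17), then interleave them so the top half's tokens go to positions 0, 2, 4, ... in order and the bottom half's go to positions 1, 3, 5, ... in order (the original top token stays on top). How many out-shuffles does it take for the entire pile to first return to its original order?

The out-shuffle permutes the 18 positions with cycle lengths [1, 1, 8, 8].
Every token is home exactly when every cycle has completed a whole number of laps, i.e. after lcm(1, 8) = 8 out-shuffles.

8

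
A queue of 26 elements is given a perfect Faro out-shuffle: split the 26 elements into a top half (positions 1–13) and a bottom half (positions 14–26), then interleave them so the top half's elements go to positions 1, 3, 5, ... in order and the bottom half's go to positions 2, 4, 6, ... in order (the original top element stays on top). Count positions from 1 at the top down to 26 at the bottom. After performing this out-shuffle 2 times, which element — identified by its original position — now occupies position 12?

10

Work backwards from position 12, undoing one out-shuffle at a time:
12 ← 19 ← 10
So the element now at position 12 started at position 10.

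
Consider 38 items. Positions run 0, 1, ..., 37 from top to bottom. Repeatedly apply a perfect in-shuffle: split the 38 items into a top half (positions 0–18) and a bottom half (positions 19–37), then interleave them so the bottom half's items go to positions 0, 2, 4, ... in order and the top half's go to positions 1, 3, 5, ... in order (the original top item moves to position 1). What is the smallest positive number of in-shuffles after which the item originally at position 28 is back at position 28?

Follow position 28 under repeated in-shuffles:
28 → 18 → 37 → 36 → 34 → 30 → 22 → 6 → 13 → 27 → 16 → 33 → 28
It first returns after 12 in-shuffles.

12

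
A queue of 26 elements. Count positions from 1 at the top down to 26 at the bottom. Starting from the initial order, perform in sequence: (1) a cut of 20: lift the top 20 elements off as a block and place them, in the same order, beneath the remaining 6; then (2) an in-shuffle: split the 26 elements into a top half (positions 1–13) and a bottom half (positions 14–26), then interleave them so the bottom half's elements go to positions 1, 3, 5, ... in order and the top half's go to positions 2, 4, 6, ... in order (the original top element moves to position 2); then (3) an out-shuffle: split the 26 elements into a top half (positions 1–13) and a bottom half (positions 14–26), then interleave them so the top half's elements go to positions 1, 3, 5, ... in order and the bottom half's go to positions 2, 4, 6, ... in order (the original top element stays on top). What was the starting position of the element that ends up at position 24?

20

Undo the operations in reverse order, starting from position 24:
  undo op 3 (out-shuffle, from bottom half): 24 ← 25
  undo op 2 (in-shuffle, from bottom half): 25 ← 26
  undo op 1 (cut 20): 26 ← 20
So the element at position 24 came from original position 20.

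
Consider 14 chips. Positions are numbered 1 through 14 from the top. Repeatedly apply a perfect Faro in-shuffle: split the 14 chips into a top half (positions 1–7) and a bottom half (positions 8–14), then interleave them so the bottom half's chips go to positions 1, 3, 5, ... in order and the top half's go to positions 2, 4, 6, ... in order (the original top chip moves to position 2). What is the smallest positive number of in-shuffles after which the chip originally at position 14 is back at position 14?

Follow position 14 under repeated in-shuffles:
14 → 13 → 11 → 7 → 14
It first returns after 4 in-shuffles.

4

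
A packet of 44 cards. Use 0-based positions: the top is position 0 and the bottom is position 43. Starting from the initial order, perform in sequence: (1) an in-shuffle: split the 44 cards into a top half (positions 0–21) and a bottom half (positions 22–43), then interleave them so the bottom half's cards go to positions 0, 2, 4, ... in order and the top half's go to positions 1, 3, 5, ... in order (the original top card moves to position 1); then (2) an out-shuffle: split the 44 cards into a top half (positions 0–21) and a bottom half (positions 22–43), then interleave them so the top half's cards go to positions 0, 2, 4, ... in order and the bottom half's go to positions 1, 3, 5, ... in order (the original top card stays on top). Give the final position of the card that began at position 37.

Track the card from position 37 forward through each operation:
  after op 1 (in-shuffle): 37 → 30
  after op 2 (out-shuffle): 30 → 17

17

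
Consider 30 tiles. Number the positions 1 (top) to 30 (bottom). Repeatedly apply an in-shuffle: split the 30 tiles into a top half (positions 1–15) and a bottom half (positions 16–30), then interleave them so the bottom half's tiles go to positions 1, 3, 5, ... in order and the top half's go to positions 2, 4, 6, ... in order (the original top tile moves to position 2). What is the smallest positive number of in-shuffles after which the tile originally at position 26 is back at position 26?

5

Follow position 26 under repeated in-shuffles:
26 → 21 → 11 → 22 → 13 → 26
It first returns after 5 in-shuffles.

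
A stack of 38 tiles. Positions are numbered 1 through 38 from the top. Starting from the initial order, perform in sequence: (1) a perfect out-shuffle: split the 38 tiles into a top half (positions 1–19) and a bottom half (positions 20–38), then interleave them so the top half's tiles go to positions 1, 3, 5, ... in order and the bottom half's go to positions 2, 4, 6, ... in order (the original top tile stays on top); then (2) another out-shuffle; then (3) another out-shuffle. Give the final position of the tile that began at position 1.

Track the tile from position 1 forward through each operation:
  after op 1 (out-shuffle): 1 → 1
  after op 2 (out-shuffle): 1 → 1
  after op 3 (out-shuffle): 1 → 1

1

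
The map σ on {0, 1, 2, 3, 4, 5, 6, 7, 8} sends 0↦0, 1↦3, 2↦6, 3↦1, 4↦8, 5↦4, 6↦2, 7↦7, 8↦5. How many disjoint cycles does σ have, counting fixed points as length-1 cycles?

Cycle decomposition: (0) (1 3) (2 6) (4 8 5) (7).
5 cycles.

5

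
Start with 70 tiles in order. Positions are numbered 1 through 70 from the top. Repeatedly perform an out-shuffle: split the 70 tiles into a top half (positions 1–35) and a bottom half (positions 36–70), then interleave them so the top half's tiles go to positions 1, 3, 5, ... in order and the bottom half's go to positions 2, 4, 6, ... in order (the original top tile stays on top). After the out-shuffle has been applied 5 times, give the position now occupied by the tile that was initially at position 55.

4

Track the tile's position through each out-shuffle:
55 → 40 → 10 → 19 → 37 → 4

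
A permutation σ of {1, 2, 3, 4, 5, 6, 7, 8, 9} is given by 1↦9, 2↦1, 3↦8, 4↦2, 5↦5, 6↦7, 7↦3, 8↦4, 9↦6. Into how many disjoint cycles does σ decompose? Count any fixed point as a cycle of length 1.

Cycle decomposition: (1 9 6 7 3 8 4 2) (5).
2 cycles.

2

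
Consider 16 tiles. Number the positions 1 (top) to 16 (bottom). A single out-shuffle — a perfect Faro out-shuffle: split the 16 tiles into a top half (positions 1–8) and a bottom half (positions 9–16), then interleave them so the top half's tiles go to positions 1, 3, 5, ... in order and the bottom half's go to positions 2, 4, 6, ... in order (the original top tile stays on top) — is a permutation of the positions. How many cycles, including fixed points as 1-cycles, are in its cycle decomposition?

6

Trace each unvisited position around until it returns:
(1) (2 3 5 9) (4 7 13 10) (6 11) (8 15 14 12) (16)
6 cycles in total.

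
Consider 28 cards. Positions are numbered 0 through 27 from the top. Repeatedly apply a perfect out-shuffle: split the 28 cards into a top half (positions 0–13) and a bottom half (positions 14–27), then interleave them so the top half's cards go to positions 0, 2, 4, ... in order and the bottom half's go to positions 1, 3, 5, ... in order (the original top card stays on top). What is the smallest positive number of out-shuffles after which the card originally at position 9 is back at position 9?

Follow position 9 under repeated out-shuffles:
9 → 18 → 9
It first returns after 2 out-shuffles.

2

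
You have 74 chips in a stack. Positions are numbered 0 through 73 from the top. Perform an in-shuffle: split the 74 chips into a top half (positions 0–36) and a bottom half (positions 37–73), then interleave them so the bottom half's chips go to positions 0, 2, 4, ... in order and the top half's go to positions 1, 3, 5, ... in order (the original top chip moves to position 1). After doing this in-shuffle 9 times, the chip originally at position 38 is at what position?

17

Track the chip's position through each in-shuffle:
38 → 2 → 5 → 11 → 23 → 47 → 20 → 41 → 8 → 17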